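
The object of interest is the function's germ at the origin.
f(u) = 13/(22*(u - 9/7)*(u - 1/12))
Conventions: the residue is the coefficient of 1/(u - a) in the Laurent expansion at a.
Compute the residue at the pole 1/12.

The residue is -546/1111.

At the order-1 pole 1/12 set g(u) = (u - (1/12))*f(u) = 13/(22*(u - 9/7)).
Simple pole: residue = g(a) at a = 1/12, which is -546/1111.


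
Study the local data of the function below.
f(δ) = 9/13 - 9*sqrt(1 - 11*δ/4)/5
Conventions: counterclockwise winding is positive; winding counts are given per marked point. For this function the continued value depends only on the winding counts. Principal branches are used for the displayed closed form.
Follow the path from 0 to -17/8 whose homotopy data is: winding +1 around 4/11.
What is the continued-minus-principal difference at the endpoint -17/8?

The rational part is single-valued and drops out of the difference; each branch term changes only by its own monodromy.
(-9/5)*sqrt(1 - δ/(4/11)): winding +1 is odd, the square root flips sign, contributing -2*(-9/5)*sqrt(1 - (-17/8)/(4/11)) = -2*(-9/5)*sqrt(219/32) = (9/20)*sqrt(438).
Summing the contributions at δ = -17/8 gives (9/20)*sqrt(438).

Continued minus principal equals (9/20)*sqrt(438).


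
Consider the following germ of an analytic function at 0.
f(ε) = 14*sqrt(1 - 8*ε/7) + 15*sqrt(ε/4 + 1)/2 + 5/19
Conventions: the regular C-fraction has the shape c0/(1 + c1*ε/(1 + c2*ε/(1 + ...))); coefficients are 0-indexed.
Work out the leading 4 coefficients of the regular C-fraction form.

Taylor coefficients (expand at 0): a_0 = 827/38, a_1 = -113/16, a_2 = -4201/1792, a_3 = -130337/100352.
c0 = a_0 = 827/38. Peel one level at a time: if S = 1 + c*ε/S' with S'(0) = 1, then c is the ε-coefficient of S and S' = c*ε/(S - 1).
S_1 = c0/f = 1 + (2147/6616)*ε + (130544839/612800384)*ε^2 + ...; c1 = 2147/6616.
S_2 = c1*ε/(S_1 - 1) = 1 + (-6870781/10466512)*ε + (-1686823/22882048)*ε^2 + ...; c2 = -6870781/10466512.
S_3 = c2*ε/(S_2 - 1) = 1 + (-1395002621/12422372048)*ε + ...; c3 = -1395002621/12422372048.

The regular C-fraction coefficients are [827/38, 2147/6616, -6870781/10466512, -1395002621/12422372048].


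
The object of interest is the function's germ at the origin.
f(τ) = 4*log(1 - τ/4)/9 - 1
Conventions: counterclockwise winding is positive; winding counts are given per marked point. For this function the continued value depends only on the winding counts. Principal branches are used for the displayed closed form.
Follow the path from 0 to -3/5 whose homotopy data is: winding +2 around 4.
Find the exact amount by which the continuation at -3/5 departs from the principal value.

Continued minus principal equals (16/9)*pi*i.

The rational part is single-valued and drops out of the difference; each branch term changes only by its own monodromy.
(4/9)*log(1 - τ/(4)): each positive loop around 4 adds 2*pi*i to the log, so winding +2 contributes (4/9)*(2)*2*pi*i = (16/9)*pi*i.
Summing the contributions at τ = -3/5 gives (16/9)*pi*i.


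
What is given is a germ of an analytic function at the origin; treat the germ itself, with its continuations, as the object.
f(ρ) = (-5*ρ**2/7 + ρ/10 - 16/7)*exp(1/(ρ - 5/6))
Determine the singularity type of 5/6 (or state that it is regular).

The exponent 1/(ρ - (5/6)) has a pole at 5/6, so exp(1/(ρ - (5/6))) takes every nonzero value near it: an essential singularity (not a pole of any order).

The point is an essential singularity.


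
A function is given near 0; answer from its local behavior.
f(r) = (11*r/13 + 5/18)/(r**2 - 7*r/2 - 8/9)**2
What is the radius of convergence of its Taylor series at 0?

The radius of convergence is -7/4 + (1/12)*sqrt(569).

Denominator factor (r**2 - 7*r/2 - 8/9)^2: discriminant 569/36, real irrational roots 7/4 + (1/12)*sqrt(569) and 7/4 - (1/12)*sqrt(569); poles of order 2, moduli 7/4 + (1/12)*sqrt(569) and -7/4 + (1/12)*sqrt(569).
The radius of convergence is the smallest modulus among the singular points: -7/4 + (1/12)*sqrt(569).


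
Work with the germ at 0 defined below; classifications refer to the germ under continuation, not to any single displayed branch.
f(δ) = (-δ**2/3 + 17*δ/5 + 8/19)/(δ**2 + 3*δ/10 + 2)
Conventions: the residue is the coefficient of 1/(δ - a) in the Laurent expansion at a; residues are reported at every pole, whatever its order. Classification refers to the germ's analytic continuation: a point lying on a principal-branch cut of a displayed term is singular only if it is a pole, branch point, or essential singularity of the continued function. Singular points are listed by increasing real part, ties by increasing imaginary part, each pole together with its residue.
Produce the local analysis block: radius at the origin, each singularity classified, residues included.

Radius of convergence at 0: sqrt(2).
At (-3/20) - ((1/20)*sqrt(791))*i: a pole of order 1; residue (7/4) + ((1283/180348)*sqrt(791))*i.
At (-3/20) + ((1/20)*sqrt(791))*i: a pole of order 1; residue (7/4) - ((1283/180348)*sqrt(791))*i.

Denominator factor (δ**2 + 3*δ/10 + 2): discriminant -791/100, complex-conjugate roots (-3/20) + ((1/20)*sqrt(791))*i and (-3/20) - ((1/20)*sqrt(791))*i; poles of order 1, moduli sqrt(2) and sqrt(2).
The radius of convergence is the smallest modulus among the singular points: sqrt(2).
The factor δ**2 + 3*δ/10 + 2 splits as (δ - a)(δ - a') with a = (-3/20) - ((1/20)*sqrt(791))*i, a' = (-3/20) + ((1/20)*sqrt(791))*i. At the order-1 pole a set g(δ) = (δ - a)*f(δ) = [-δ**2/3 + 17*δ/5 + 8/19] / (δ - a').
Simple pole: residue = g(a) at a = (-3/20) - ((1/20)*sqrt(791))*i, which is (7/4) + ((1283/180348)*sqrt(791))*i.
The factor δ**2 + 3*δ/10 + 2 splits as (δ - a)(δ - a') with a = (-3/20) + ((1/20)*sqrt(791))*i, a' = (-3/20) - ((1/20)*sqrt(791))*i. At the order-1 pole a set g(δ) = (δ - a)*f(δ) = [-δ**2/3 + 17*δ/5 + 8/19] / (δ - a').
Simple pole: residue = g(a) at a = (-3/20) + ((1/20)*sqrt(791))*i, which is (7/4) - ((1283/180348)*sqrt(791))*i.
List the singular points by increasing real part (a conjugate pair: the negative imaginary part first).


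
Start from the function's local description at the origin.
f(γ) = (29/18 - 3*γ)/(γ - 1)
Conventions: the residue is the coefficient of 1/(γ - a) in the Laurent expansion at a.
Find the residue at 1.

At the order-1 pole 1 set g(γ) = (γ - (1))*f(γ) = 29/18 - 3*γ.
Simple pole: residue = g(a) at a = 1, which is -25/18.

The residue is -25/18.


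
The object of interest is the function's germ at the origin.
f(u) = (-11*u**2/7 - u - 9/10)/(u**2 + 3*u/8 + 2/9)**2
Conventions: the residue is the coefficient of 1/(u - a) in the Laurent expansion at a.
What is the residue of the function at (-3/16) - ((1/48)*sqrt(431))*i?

The factor u**2 + 3*u/8 + 2/9 splits as (u - a)(u - a') with a = (-3/16) - ((1/48)*sqrt(431))*i, a' = (-3/16) + ((1/48)*sqrt(431))*i. At the order-2 pole a set g(u) = (u - a)^2*f(u) = [-11*u**2/7 - u - 9/10] / (u - a')^2.
Order-2 pole: residue = g'(a); g'((-3/16) - ((1/48)*sqrt(431))*i) = -((1027392/6501635)*sqrt(431))*i, so the residue is -((1027392/6501635)*sqrt(431))*i.

The residue is -((1027392/6501635)*sqrt(431))*i.


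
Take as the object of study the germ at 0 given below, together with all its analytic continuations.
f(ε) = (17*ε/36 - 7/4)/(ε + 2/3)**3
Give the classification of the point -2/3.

The point is a pole of order 3.

The denominator factor ε + 2/3 vanishes at -2/3 and appears to the power 3; the numerator there equals -223/108, nonzero, and no other factor vanishes.
Hence a pole whose order is the multiplicity, 3.


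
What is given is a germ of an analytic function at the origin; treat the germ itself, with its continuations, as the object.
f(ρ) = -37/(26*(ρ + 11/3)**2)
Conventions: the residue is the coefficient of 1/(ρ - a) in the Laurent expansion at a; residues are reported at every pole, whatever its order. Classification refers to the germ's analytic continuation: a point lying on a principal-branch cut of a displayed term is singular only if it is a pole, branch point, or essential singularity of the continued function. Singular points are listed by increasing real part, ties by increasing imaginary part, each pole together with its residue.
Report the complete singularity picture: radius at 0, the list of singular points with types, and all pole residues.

Denominator factor (ρ + 11/3)^2: pole of order 2 at -11/3, modulus 11/3.
The radius of convergence is the smallest modulus among the singular points: 11/3.
At the order-2 pole -11/3 set g(ρ) = (ρ - (-11/3))^2*f(ρ) = -37/26.
Order-2 pole: residue = g'(a); g'(-11/3) = 0, so the residue is 0.

Radius of convergence at 0: 11/3.
At -11/3: a pole of order 2; residue 0.


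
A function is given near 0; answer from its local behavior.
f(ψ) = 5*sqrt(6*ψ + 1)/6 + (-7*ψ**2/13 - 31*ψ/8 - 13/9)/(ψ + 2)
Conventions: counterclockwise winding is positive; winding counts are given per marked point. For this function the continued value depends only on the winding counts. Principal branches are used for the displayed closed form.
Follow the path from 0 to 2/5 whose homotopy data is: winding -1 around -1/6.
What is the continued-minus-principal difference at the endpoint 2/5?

The rational part is single-valued and drops out of the difference; each branch term changes only by its own monodromy.
(5/6)*sqrt(1 - ψ/(-1/6)): winding -1 is odd, the square root flips sign, contributing -2*(5/6)*sqrt(1 - (2/5)/(-1/6)) = -2*(5/6)*sqrt(17/5) = -(1/3)*sqrt(85).
Summing the contributions at ψ = 2/5 gives -(1/3)*sqrt(85).

Continued minus principal equals -(1/3)*sqrt(85).


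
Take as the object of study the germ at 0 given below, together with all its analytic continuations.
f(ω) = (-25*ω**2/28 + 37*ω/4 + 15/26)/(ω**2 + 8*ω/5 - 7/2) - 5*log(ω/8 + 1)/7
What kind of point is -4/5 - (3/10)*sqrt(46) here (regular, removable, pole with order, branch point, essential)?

The denominator factor ω**2 + 8*ω/5 - 7/2 vanishes at -4/5 - (3/10)*sqrt(46) and appears to the power 1; the numerator there equals -40371/3640 - (897/280)*sqrt(46), nonzero, and no other factor vanishes.
The branch terms are analytic at this point.
Hence a pole whose order is the multiplicity, 1.

The point is a pole of order 1.


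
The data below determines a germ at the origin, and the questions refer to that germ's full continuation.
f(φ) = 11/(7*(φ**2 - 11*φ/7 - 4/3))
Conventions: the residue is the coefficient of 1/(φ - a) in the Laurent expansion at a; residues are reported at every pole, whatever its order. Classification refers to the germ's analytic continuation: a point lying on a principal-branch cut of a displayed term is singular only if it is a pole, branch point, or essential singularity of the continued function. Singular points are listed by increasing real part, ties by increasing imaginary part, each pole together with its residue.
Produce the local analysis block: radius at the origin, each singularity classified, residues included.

Denominator factor (φ**2 - 11*φ/7 - 4/3): discriminant 1147/147, real irrational roots 11/14 + (1/42)*sqrt(3441) and 11/14 - (1/42)*sqrt(3441); poles of order 1, moduli 11/14 + (1/42)*sqrt(3441) and -11/14 + (1/42)*sqrt(3441).
The radius of convergence is the smallest modulus among the singular points: -11/14 + (1/42)*sqrt(3441).
The factor φ**2 - 11*φ/7 - 4/3 splits as (φ - a)(φ - a') with a = 11/14 - (1/42)*sqrt(3441), a' = 11/14 + (1/42)*sqrt(3441). At the order-1 pole a set g(φ) = (φ - a)*f(φ) = [11/7] / (φ - a').
Simple pole: residue = g(a) at a = 11/14 - (1/42)*sqrt(3441), which is -(11/1147)*sqrt(3441).
The factor φ**2 - 11*φ/7 - 4/3 splits as (φ - a)(φ - a') with a = 11/14 + (1/42)*sqrt(3441), a' = 11/14 - (1/42)*sqrt(3441). At the order-1 pole a set g(φ) = (φ - a)*f(φ) = [11/7] / (φ - a').
Simple pole: residue = g(a) at a = 11/14 + (1/42)*sqrt(3441), which is (11/1147)*sqrt(3441).
List the singular points by increasing real part (a conjugate pair: the negative imaginary part first).

Radius of convergence at 0: -11/14 + (1/42)*sqrt(3441).
At 11/14 - (1/42)*sqrt(3441): a pole of order 1; residue -(11/1147)*sqrt(3441).
At 11/14 + (1/42)*sqrt(3441): a pole of order 1; residue (11/1147)*sqrt(3441).


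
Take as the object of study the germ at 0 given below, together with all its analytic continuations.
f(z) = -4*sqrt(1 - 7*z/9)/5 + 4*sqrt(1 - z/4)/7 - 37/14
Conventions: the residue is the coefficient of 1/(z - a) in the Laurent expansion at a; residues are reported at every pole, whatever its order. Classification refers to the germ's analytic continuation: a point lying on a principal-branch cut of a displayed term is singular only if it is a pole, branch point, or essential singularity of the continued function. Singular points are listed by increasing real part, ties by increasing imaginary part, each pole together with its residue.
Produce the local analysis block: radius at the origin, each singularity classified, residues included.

Branch term (4/7)*sqrt(1 - z/(4)): its argument vanishes at z = 4, a square-root branch point, modulus 4.
Branch term (-4/5)*sqrt(1 - z/(9/7)): its argument vanishes at z = 9/7, a square-root branch point, modulus 9/7.
The radius of convergence is the smallest modulus among the singular points: 9/7.
List the singular points by increasing real part (a conjugate pair: the negative imaginary part first).

Radius of convergence at 0: 9/7.
At 9/7: an algebraic (square-root) branch point.
At 4: an algebraic (square-root) branch point.


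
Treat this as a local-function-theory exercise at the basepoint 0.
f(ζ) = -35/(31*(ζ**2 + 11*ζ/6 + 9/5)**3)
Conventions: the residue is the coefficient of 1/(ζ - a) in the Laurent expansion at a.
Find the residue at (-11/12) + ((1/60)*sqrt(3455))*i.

The factor ζ**2 + 11*ζ/6 + 9/5 splits as (ζ - a)(ζ - a') with a = (-11/12) + ((1/60)*sqrt(3455))*i, a' = (-11/12) - ((1/60)*sqrt(3455))*i. At the order-3 pole a set g(ζ) = (ζ - a)^3*f(ζ) = [-35/31] / (ζ - a')^3.
Order-3 pole: residue = g''(a)/2; g''((-11/12) + ((1/60)*sqrt(3455))*i) = ((81648000/10228120501)*sqrt(3455))*i, so the residue is ((40824000/10228120501)*sqrt(3455))*i.

The residue is ((40824000/10228120501)*sqrt(3455))*i.


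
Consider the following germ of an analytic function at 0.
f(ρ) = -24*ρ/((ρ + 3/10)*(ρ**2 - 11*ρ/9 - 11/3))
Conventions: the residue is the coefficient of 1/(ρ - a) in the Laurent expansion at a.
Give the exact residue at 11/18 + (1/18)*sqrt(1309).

The factor ρ**2 - 11*ρ/9 - 11/3 splits as (ρ - a)(ρ - a') with a = 11/18 + (1/18)*sqrt(1309), a' = 11/18 - (1/18)*sqrt(1309). At the order-1 pole a set g(ρ) = (ρ - a)*f(ρ) = [-24*ρ/(ρ + 3/10)] / (ρ - a').
Simple pole: residue = g(a) at a = 11/18 + (1/18)*sqrt(1309), which is 120/107 - (2280/12733)*sqrt(1309).

The residue is 120/107 - (2280/12733)*sqrt(1309).


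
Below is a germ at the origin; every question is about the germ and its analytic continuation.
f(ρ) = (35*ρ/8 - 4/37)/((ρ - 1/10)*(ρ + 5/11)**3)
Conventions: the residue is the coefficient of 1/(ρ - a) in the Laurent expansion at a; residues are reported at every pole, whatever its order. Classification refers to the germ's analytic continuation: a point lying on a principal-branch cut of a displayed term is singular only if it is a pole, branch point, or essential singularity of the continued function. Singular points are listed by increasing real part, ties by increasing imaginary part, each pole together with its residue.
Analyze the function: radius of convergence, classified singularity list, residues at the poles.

Radius of convergence at 0: 1/10.
At -5/11: a pole of order 3; residue -32443125/16796594.
At 1/10: a pole of order 1; residue 32443125/16796594.

Denominator factor (ρ + 5/11)^3: pole of order 3 at -5/11, modulus 5/11.
Denominator factor (ρ - 1/10): pole of order 1 at 1/10, modulus 1/10.
The radius of convergence is the smallest modulus among the singular points: 1/10.
At the order-3 pole -5/11 set g(ρ) = (ρ - (-5/11))^3*f(ρ) = (35*ρ/8 - 4/37)/(ρ - 1/10).
Order-3 pole: residue = g''(a)/2; g''(-5/11) = -32443125/8398297, so the residue is -32443125/16796594.
At the order-1 pole 1/10 set g(ρ) = (ρ - (1/10))*f(ρ) = (35*ρ/8 - 4/37)/(ρ + 5/11)**3.
Simple pole: residue = g(a) at a = 1/10, which is 32443125/16796594.
List the singular points by increasing real part (a conjugate pair: the negative imaginary part first).


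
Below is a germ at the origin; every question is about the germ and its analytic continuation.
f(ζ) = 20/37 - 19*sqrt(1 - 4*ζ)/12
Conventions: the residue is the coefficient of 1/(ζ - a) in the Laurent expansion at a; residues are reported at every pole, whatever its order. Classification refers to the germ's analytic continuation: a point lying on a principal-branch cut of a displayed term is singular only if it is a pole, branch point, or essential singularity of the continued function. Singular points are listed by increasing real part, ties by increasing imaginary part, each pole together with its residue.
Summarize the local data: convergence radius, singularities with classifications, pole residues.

Radius of convergence at 0: 1/4.
At 1/4: an algebraic (square-root) branch point.

Branch term (-19/12)*sqrt(1 - ζ/(1/4)): its argument vanishes at ζ = 1/4, a square-root branch point, modulus 1/4.
The radius of convergence is the smallest modulus among the singular points: 1/4.


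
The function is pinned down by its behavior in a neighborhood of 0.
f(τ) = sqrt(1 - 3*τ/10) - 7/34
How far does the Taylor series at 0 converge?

Branch term (1)*sqrt(1 - τ/(10/3)): its argument vanishes at τ = 10/3, a square-root branch point, modulus 10/3.
The radius of convergence is the smallest modulus among the singular points: 10/3.

The radius of convergence is 10/3.


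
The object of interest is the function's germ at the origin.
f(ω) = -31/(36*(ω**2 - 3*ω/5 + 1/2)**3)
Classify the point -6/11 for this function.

The point is a regular point.

Denominator factors: ω**2 - 3*ω/5 + 1/2 = 1361/1210 at ω = -6/11 — none vanishes.
So the germ continues analytically to -6/11.


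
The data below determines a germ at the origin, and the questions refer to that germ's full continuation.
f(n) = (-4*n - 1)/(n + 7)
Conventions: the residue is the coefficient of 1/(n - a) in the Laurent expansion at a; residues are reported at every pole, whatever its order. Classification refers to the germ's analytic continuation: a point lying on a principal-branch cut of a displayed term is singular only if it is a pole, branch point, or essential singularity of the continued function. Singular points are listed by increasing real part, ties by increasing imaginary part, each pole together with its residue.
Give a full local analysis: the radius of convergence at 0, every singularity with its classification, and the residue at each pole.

Radius of convergence at 0: 7.
At -7: a pole of order 1; residue 27.

Denominator factor (n + 7): pole of order 1 at -7, modulus 7.
The radius of convergence is the smallest modulus among the singular points: 7.
At the order-1 pole -7 set g(n) = (n - (-7))*f(n) = -4*n - 1.
Simple pole: residue = g(a) at a = -7, which is 27.


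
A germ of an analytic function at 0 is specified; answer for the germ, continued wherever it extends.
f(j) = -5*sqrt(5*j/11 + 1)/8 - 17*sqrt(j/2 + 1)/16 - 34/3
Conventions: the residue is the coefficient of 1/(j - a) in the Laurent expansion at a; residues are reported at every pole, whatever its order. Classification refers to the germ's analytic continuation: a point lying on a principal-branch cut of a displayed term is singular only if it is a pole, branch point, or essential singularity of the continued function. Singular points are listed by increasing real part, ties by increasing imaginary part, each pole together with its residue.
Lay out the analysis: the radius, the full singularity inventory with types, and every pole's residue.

Radius of convergence at 0: 2.
At -11/5: an algebraic (square-root) branch point.
At -2: an algebraic (square-root) branch point.

Branch term (-17/16)*sqrt(1 - j/(-2)): its argument vanishes at j = -2, a square-root branch point, modulus 2.
Branch term (-5/8)*sqrt(1 - j/(-11/5)): its argument vanishes at j = -11/5, a square-root branch point, modulus 11/5.
The radius of convergence is the smallest modulus among the singular points: 2.
List the singular points by increasing real part (a conjugate pair: the negative imaginary part first).


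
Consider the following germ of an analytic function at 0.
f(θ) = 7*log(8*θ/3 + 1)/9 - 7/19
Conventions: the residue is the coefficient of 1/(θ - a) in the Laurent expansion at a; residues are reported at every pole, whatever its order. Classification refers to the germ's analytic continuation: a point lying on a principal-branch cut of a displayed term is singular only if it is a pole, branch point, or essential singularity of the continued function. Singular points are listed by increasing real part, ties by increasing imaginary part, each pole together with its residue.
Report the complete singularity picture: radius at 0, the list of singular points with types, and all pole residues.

Branch term (7/9)*log(1 - θ/(-3/8)): its argument vanishes at θ = -3/8, a logarithmic branch point, modulus 3/8.
The radius of convergence is the smallest modulus among the singular points: 3/8.

Radius of convergence at 0: 3/8.
At -3/8: a logarithmic branch point.


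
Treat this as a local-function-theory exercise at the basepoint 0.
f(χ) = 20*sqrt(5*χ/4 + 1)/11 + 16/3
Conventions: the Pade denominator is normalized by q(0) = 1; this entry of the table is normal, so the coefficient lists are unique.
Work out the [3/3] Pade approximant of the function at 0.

Taylor coefficients needed (expand at 0): a_0 = 236/33, a_1 = 25/22, a_2 = -125/352, a_3 = 625/2816, a_4 = -15625/90112, a_5 = 109375/720896, a_6 = -1640625/11534336.
Write the denominator as Q(χ) = 1 + q1*χ + q2*χ^2 + q3*χ^3. Requiring Q*f - P = O(χ^7) with deg P <= 3 kills the coefficients of χ^4..χ^6 in Q*f:
  χ^4: a_4 + q1*a_3 + q2*a_2 + q3*a_1 = 0, i.e. -15625/90112 + (625/2816)*q1 + (-125/352)*q2 + (25/22)*q3 = 0.
  χ^5: a_5 + q1*a_4 + q2*a_3 + q3*a_2 = 0, i.e. 109375/720896 + (-15625/90112)*q1 + (625/2816)*q2 + (-125/352)*q3 = 0.
  χ^6: a_6 + q1*a_5 + q2*a_4 + q3*a_3 = 0, i.e. -1640625/11534336 + (109375/720896)*q1 + (-15625/90112)*q2 + (625/2816)*q3 = 0.
Solving this linear system: q1 = 25/16, q2 = 75/128, q3 = 125/4096.
The numerator is Q*f truncated at degree 3: P0 = a_0 = 236/33; P1 = a_1 + q1*a_0 = 1625/132; P2 = a_2 + q1*a_1 + q2*a_0 = 1975/352; P3 = a_3 + q1*a_2 + q2*a_1 + q3*a_0 = 18625/33792.

The Pade approximant has numerator coefficients [236/33, 1625/132, 1975/352, 18625/33792]; denominator coefficients [1, 25/16, 75/128, 125/4096].


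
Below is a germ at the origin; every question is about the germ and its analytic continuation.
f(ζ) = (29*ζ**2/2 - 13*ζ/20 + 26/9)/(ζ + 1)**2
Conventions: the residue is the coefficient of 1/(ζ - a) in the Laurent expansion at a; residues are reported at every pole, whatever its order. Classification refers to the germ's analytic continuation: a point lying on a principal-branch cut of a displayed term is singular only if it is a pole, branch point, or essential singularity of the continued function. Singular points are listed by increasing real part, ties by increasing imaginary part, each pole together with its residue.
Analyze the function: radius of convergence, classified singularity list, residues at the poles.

Denominator factor (ζ + 1)^2: pole of order 2 at -1, modulus 1.
The radius of convergence is the smallest modulus among the singular points: 1.
At the order-2 pole -1 set g(ζ) = (ζ - (-1))^2*f(ζ) = 29*ζ**2/2 - 13*ζ/20 + 26/9.
Order-2 pole: residue = g'(a); g'(-1) = -593/20, so the residue is -593/20.

Radius of convergence at 0: 1.
At -1: a pole of order 2; residue -593/20.


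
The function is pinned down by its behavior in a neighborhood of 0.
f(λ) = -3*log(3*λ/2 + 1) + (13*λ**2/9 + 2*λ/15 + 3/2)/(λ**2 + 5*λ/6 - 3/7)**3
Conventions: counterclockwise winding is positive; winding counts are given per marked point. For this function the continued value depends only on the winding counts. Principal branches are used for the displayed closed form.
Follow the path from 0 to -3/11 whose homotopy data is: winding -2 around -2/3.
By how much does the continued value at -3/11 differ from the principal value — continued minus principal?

The rational part is single-valued and drops out of the difference; each branch term changes only by its own monodromy.
(-3)*log(1 - λ/(-2/3)): each positive loop around -2/3 adds 2*pi*i to the log, so winding -2 contributes (-3)*(-2)*2*pi*i = (12)*pi*i.
Summing the contributions at λ = -3/11 gives (12)*pi*i.

Continued minus principal equals (12)*pi*i.


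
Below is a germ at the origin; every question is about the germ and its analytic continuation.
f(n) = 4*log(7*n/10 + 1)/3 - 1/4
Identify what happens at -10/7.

The term (4/3)*log(1 - n/(-10/7)) has argument 1 - -10/7/(-10/7) = 0 at -10/7: a logarithmic (infinitely-sheeted) branch point; the remaining terms are analytic or single-valued there.

The point is a logarithmic branch point.


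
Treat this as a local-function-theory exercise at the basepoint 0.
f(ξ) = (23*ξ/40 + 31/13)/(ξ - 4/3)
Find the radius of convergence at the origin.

The radius of convergence is 4/3.

Denominator factor (ξ - 4/3): pole of order 1 at 4/3, modulus 4/3.
The radius of convergence is the smallest modulus among the singular points: 4/3.


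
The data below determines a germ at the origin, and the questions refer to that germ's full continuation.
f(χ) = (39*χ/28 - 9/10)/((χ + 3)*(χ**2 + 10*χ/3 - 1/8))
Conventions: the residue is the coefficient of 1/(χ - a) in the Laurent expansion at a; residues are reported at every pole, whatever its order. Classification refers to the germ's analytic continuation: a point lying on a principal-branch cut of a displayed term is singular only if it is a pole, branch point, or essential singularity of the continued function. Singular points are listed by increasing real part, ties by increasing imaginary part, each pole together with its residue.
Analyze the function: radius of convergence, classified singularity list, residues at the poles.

Radius of convergence at 0: -5/3 + (1/12)*sqrt(418).
At -5/3 - (1/12)*sqrt(418): a pole of order 1; residue -79/35 - (283/2660)*sqrt(418).
At -3: a pole of order 1; residue 158/35.
At -5/3 + (1/12)*sqrt(418): a pole of order 1; residue -79/35 + (283/2660)*sqrt(418).


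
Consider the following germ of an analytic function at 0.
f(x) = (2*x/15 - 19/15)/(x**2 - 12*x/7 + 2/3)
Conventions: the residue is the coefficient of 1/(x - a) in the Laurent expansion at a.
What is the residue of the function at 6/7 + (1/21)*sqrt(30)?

The residue is 1/15 - (121/300)*sqrt(30).

The factor x**2 - 12*x/7 + 2/3 splits as (x - a)(x - a') with a = 6/7 + (1/21)*sqrt(30), a' = 6/7 - (1/21)*sqrt(30). At the order-1 pole a set g(x) = (x - a)*f(x) = [2*x/15 - 19/15] / (x - a').
Simple pole: residue = g(a) at a = 6/7 + (1/21)*sqrt(30), which is 1/15 - (121/300)*sqrt(30).


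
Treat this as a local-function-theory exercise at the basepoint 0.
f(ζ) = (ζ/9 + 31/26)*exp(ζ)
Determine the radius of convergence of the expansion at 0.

The factor exp(ζ) is entire and contributes no finite singular point.
The polynomial part has no poles.
No finite singular points: the Taylor series at 0 converges everywhere.

The radius of convergence is infinite.


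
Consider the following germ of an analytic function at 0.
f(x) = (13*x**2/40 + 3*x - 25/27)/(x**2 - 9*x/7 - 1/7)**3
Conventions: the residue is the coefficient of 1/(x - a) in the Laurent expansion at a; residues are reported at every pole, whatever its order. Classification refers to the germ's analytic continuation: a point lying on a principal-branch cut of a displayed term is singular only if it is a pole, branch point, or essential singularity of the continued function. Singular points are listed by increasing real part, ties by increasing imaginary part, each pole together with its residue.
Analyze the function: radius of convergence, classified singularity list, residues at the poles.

Radius of convergence at 0: -9/14 + (1/14)*sqrt(109).
At 9/14 - (1/14)*sqrt(109): a pole of order 3; residue -(39087937/466210440)*sqrt(109).
At 9/14 + (1/14)*sqrt(109): a pole of order 3; residue (39087937/466210440)*sqrt(109).


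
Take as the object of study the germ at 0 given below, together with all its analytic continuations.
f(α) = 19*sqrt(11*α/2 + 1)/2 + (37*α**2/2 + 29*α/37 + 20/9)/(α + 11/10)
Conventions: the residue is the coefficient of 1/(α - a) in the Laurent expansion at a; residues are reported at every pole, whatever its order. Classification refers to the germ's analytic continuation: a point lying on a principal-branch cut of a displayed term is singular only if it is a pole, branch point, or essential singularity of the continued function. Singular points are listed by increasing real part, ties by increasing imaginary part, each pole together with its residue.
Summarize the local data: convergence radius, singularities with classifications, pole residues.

Radius of convergence at 0: 2/11.
At -11/10: a pole of order 1; residue 1581421/66600.
At -2/11: an algebraic (square-root) branch point.

Denominator factor (α + 11/10): pole of order 1 at -11/10, modulus 11/10.
Branch term (19/2)*sqrt(1 - α/(-2/11)): its argument vanishes at α = -2/11, a square-root branch point, modulus 2/11.
The radius of convergence is the smallest modulus among the singular points: 2/11.
The branch term is analytic at -11/10 and contributes nothing to the residue; only the rational part matters.
At the order-1 pole -11/10 set g(α) = (α - (-11/10))*(rational part) = 37*α**2/2 + 29*α/37 + 20/9.
Simple pole: residue = g(a) at a = -11/10, which is 1581421/66600.
List the singular points by increasing real part (a conjugate pair: the negative imaginary part first).


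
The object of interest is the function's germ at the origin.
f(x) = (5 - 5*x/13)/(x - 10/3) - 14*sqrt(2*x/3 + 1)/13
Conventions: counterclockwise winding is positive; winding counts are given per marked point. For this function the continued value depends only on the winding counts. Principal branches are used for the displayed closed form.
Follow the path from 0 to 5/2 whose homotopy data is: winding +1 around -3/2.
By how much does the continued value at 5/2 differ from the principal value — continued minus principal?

The rational part is single-valued and drops out of the difference; each branch term changes only by its own monodromy.
(-14/13)*sqrt(1 - x/(-3/2)): winding +1 is odd, the square root flips sign, contributing -2*(-14/13)*sqrt(1 - (5/2)/(-3/2)) = -2*(-14/13)*sqrt(8/3) = (56/39)*sqrt(6).
Summing the contributions at x = 5/2 gives (56/39)*sqrt(6).

Continued minus principal equals (56/39)*sqrt(6).


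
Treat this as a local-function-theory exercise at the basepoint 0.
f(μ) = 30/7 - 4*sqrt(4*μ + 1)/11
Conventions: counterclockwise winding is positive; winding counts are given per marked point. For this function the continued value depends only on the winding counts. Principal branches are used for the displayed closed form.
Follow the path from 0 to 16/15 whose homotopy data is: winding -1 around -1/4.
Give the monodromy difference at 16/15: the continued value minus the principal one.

Continued minus principal equals (8/165)*sqrt(1185).

The rational part is single-valued and drops out of the difference; each branch term changes only by its own monodromy.
(-4/11)*sqrt(1 - μ/(-1/4)): winding -1 is odd, the square root flips sign, contributing -2*(-4/11)*sqrt(1 - (16/15)/(-1/4)) = -2*(-4/11)*sqrt(79/15) = (8/165)*sqrt(1185).
Summing the contributions at μ = 16/15 gives (8/165)*sqrt(1185).


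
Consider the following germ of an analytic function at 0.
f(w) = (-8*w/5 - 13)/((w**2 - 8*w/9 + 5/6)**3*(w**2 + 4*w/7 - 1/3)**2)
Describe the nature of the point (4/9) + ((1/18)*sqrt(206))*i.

The point is a pole of order 3.

The denominator factor w**2 - 8*w/9 + 5/6 vanishes at (4/9) + ((1/18)*sqrt(206))*i and appears to the power 3; the numerator there equals (-617/45) - ((4/45)*sqrt(206))*i, nonzero, and no other factor vanishes.
Hence a pole whose order is the multiplicity, 3.


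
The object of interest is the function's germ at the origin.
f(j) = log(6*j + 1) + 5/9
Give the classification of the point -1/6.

The point is a logarithmic branch point.

The term (1)*log(1 - j/(-1/6)) has argument 1 - -1/6/(-1/6) = 0 at -1/6: a logarithmic (infinitely-sheeted) branch point; the remaining terms are analytic or single-valued there.


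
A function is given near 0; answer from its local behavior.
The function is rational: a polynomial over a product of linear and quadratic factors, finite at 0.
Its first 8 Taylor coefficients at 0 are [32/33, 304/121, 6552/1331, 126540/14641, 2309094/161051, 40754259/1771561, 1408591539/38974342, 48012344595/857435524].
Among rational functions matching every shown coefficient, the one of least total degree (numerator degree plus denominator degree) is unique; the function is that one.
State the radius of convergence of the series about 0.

The radius of convergence is 2/3.

No rational of total degree below 2 reproduces all 8 coefficients; solving the [0/2] Pade equations on them gives f(δ) = 16/(27*(δ - 11/12)*(δ - 2/3)), whose expansion matches every shown term.
Denominator factor (δ - 2/3): pole of order 1 at 2/3, modulus 2/3.
Denominator factor (δ - 11/12): pole of order 1 at 11/12, modulus 11/12.
The radius of convergence is the smallest modulus among the singular points: 2/3.


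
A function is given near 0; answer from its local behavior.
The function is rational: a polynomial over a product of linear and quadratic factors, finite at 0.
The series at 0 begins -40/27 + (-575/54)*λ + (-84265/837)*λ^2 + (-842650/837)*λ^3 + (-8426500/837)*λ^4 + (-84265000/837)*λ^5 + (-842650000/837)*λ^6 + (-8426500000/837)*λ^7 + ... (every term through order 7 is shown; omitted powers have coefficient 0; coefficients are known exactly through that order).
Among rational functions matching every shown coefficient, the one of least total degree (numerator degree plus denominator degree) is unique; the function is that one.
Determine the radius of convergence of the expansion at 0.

The radius of convergence is 1/10.

No rational of total degree below 3 reproduces all 8 coefficients; solving the [2/1] Pade equations on them gives f(λ) = (-18*λ**2/31 - 5*λ/12 + 4/27)/(λ - 1/10), whose expansion matches every shown term.
Denominator factor (λ - 1/10): pole of order 1 at 1/10, modulus 1/10.
The radius of convergence is the smallest modulus among the singular points: 1/10.


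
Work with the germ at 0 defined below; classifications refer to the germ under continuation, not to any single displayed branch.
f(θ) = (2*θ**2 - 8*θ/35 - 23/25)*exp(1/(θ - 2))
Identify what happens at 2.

The exponent 1/(θ - (2)) has a pole at 2, so exp(1/(θ - (2))) takes every nonzero value near it: an essential singularity (not a pole of any order).

The point is an essential singularity.


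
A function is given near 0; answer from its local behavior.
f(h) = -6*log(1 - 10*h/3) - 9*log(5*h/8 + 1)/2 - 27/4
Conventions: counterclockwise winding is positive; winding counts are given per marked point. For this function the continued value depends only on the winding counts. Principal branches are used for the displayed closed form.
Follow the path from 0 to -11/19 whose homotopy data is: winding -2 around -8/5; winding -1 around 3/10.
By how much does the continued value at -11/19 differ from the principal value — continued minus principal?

The rational part is single-valued and drops out of the difference; each branch term changes only by its own monodromy.
(-6)*log(1 - h/(3/10)): each positive loop around 3/10 adds 2*pi*i to the log, so winding -1 contributes (-6)*(-1)*2*pi*i = (12)*pi*i.
(-9/2)*log(1 - h/(-8/5)): each positive loop around -8/5 adds 2*pi*i to the log, so winding -2 contributes (-9/2)*(-2)*2*pi*i = (18)*pi*i.
Summing the contributions at h = -11/19 gives (30)*pi*i.

Continued minus principal equals (30)*pi*i.


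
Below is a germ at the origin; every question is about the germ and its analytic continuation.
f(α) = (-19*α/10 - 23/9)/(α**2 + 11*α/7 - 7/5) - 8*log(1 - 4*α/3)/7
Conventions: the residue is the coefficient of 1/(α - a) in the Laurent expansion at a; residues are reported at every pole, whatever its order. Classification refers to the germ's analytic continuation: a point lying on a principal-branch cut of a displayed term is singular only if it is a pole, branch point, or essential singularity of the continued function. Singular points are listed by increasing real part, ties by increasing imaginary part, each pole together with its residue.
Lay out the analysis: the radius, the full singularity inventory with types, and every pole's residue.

Radius of convergence at 0: -11/14 + (1/70)*sqrt(9885).
At -11/14 - (1/70)*sqrt(9885): a pole of order 1; residue -19/20 + (1339/355860)*sqrt(9885).
At -11/14 + (1/70)*sqrt(9885): a pole of order 1; residue -19/20 - (1339/355860)*sqrt(9885).
At 3/4: a logarithmic branch point.

Denominator factor (α**2 + 11*α/7 - 7/5): discriminant 1977/245, real irrational roots -11/14 + (1/70)*sqrt(9885) and -11/14 - (1/70)*sqrt(9885); poles of order 1, moduli -11/14 + (1/70)*sqrt(9885) and 11/14 + (1/70)*sqrt(9885).
Branch term (-8/7)*log(1 - α/(3/4)): its argument vanishes at α = 3/4, a logarithmic branch point, modulus 3/4.
The radius of convergence is the smallest modulus among the singular points: -11/14 + (1/70)*sqrt(9885).
The branch term is analytic at -11/14 - (1/70)*sqrt(9885) and contributes nothing to the residue; only the rational part matters.
The factor α**2 + 11*α/7 - 7/5 splits as (α - a)(α - a') with a = -11/14 - (1/70)*sqrt(9885), a' = -11/14 + (1/70)*sqrt(9885). At the order-1 pole a set g(α) = (α - a)*(rational part) = [-19*α/10 - 23/9] / (α - a').
Simple pole: residue = g(a) at a = -11/14 - (1/70)*sqrt(9885), which is -19/20 + (1339/355860)*sqrt(9885).
The branch term is analytic at -11/14 + (1/70)*sqrt(9885) and contributes nothing to the residue; only the rational part matters.
The factor α**2 + 11*α/7 - 7/5 splits as (α - a)(α - a') with a = -11/14 + (1/70)*sqrt(9885), a' = -11/14 - (1/70)*sqrt(9885). At the order-1 pole a set g(α) = (α - a)*(rational part) = [-19*α/10 - 23/9] / (α - a').
Simple pole: residue = g(a) at a = -11/14 + (1/70)*sqrt(9885), which is -19/20 - (1339/355860)*sqrt(9885).
List the singular points by increasing real part (a conjugate pair: the negative imaginary part first).


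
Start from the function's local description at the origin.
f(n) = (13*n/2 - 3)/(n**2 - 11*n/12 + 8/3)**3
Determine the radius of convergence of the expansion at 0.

Denominator factor (n**2 - 11*n/12 + 8/3)^3: discriminant -1415/144, complex-conjugate roots (11/24) + ((1/24)*sqrt(1415))*i and (11/24) - ((1/24)*sqrt(1415))*i; poles of order 3, moduli (2/3)*sqrt(6) and (2/3)*sqrt(6).
The radius of convergence is the smallest modulus among the singular points: (2/3)*sqrt(6).

The radius of convergence is (2/3)*sqrt(6).


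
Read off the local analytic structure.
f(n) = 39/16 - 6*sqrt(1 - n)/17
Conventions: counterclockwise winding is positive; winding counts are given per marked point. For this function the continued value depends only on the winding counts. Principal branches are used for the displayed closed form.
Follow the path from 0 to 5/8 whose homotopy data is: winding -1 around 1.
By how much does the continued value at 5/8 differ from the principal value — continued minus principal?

Continued minus principal equals (3/17)*sqrt(6).

The rational part is single-valued and drops out of the difference; each branch term changes only by its own monodromy.
(-6/17)*sqrt(1 - n/(1)): winding -1 is odd, the square root flips sign, contributing -2*(-6/17)*sqrt(1 - (5/8)/(1)) = -2*(-6/17)*sqrt(3/8) = (3/17)*sqrt(6).
Summing the contributions at n = 5/8 gives (3/17)*sqrt(6).
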